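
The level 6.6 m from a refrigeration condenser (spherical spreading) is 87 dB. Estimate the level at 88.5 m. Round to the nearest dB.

Spherical spreading from a point source gives a 20·log₁₀(r₂/r₁) drop.
L₂ = 87 − 20·log₁₀(88.5/6.6) = 87 − 22.548 = 64.45 dB.

64 dB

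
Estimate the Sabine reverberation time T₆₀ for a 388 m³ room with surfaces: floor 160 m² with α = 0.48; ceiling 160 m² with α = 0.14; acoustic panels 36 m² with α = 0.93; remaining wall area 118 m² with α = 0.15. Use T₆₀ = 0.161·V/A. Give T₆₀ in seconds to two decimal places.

0.42 s

A = Σ Sᵢαᵢ = 160·0.48 + 160·0.14 + 36·0.93 + 118·0.15 = 150.38 m².
T₆₀ = 0.161 × 388 / 150.38 = 0.415 s.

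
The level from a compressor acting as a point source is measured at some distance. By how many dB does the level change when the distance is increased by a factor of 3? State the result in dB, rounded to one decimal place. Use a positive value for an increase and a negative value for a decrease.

-9.5 dB

With spherical spreading the level changes by −20·log₁₀(r₂/r₁).
ΔL = −20·log₁₀(3) = -9.54 dB.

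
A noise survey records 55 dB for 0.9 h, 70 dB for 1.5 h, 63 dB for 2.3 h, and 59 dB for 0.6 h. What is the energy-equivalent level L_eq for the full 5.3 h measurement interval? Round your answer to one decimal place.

65.8 dB

The energy average is taken in the linear domain: L_eq = 10·log₁₀[(Σ tᵢ·10^(Lᵢ/10))/T], T = 5.3 h.
Σ tᵢ·10^(Lᵢ/10) = 0.9·10^(55/10) + 1.5·10^(70/10) + 2.3·10^(63/10) + 0.6·10^(59/10) = 2.035e+07.
L_eq = 10·log₁₀(2.035e+07/5.3) = 65.84 dB.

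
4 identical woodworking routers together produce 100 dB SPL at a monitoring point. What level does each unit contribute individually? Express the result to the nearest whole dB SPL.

94 dB SPL

Dividing the total intensity by 4 lowers the level by 10·log₁₀ 4 = 6.021 dB: L₁ = 100 − 6.021.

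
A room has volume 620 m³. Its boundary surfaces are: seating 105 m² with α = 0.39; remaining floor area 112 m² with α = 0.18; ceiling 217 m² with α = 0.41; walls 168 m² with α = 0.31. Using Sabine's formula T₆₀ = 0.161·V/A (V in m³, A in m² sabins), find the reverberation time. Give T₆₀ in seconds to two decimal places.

0.49 s

A = Σ Sᵢαᵢ = 105·0.39 + 112·0.18 + 217·0.41 + 168·0.31 = 202.16 m².
T₆₀ = 0.161·V/A = 0.161·620/202.16 = 0.494 s.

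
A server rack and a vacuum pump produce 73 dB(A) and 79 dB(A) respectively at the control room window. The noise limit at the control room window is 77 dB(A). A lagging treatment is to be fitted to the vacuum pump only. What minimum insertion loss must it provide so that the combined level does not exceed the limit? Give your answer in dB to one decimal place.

Everything except the vacuum pump sums to 10^(73/10) = 1.995e+07 in linear terms, 73.00 dB(A).
To meet 77 dB(A) overall, the treated vacuum pump may contribute at most 10^(77/10) − 1.995e+07 = 3.017e+07, i.e. 74.80 dB(A).
Required insertion loss = 79 − 74.80 = 4.20 dB.

4.2 dB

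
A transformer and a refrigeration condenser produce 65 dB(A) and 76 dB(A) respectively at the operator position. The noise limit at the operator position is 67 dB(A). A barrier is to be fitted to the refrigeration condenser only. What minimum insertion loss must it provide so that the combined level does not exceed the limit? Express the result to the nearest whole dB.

13 dB

Fixed contribution from the other source: Σ 10^(L/10) = 10^(65/10) = 3.162e+06 (65.00 dB(A)).
The limit corresponds to 10^(67/10) = 5.012e+06; subtracting the fixed part leaves 1.850e+06 for the refrigeration condenser, i.e. 62.67 dB(A).
Required insertion loss = 76 − 62.67 = 13.33 dB.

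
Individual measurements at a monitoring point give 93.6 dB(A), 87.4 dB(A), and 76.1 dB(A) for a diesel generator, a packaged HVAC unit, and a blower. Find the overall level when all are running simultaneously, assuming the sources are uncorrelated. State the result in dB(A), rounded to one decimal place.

94.6 dB(A)

Incoherent sources combine by intensity addition: L_total = 10·log₁₀(Σ 10^(L_i/10)).
Σ 10^(L/10) = 10^(93.6/10) + 10^(87.4/10) + 10^(76.1/10) = 2.881e+09.
L_total = 10·log₁₀(2.881e+09) = 94.60 dB(A).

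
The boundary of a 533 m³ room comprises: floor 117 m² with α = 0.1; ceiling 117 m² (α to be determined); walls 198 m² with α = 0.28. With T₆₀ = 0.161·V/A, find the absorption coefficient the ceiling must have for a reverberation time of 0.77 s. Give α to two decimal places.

0.38

A = 0.161·V/T₆₀ = 0.161·533/0.77 = 111.45 m² sabins.
Absorption from the other surfaces = 117·0.1 + 198·0.28 = 67.14 m², so the ceiling must supply 44.31 m² over 117 m².
α = 44.31/117 = 0.379.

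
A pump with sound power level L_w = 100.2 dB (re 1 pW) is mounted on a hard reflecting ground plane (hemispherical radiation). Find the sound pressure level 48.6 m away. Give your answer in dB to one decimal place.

58.5 dB

Free-field hemispherical radiation: L_p = L_w − 10·log₁₀(2π·r²), r = 48.6 m.
2π·r² = 1.484e+04 m², 10·log₁₀ of that is 41.715 dB.
L_p = 100.2 − 41.715 = 58.49 dB.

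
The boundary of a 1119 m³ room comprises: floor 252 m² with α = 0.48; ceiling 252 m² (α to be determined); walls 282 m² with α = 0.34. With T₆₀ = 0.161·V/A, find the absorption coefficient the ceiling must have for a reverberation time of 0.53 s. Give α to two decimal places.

0.49

A = 0.161·V/T₆₀ = 0.161·1119/0.53 = 339.92 m² sabins.
Absorption from the other surfaces = 252·0.48 + 282·0.34 = 216.84 m², so the ceiling must supply 123.08 m² over 252 m².
α = 123.08/252 = 0.488.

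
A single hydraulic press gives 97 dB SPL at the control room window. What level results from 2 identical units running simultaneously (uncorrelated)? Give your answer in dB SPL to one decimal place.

With 2 equal, uncorrelated contributions the intensity is 2× that of one unit, giving a rise of 10·log₁₀ 2.
L_total = 97 + 10·log₁₀(2) = 97 + 3.010 = 100.01 dB SPL.

100.0 dB SPL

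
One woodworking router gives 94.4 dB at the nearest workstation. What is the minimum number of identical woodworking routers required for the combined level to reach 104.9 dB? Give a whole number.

N identical sources give L₁ + 10·log₁₀ N, so require 10·log₁₀ N ≥ 104.9 − 94.4 = 10.5 dB.
N ≥ 10^(10.5/10) = 11.220, so N = 12.

12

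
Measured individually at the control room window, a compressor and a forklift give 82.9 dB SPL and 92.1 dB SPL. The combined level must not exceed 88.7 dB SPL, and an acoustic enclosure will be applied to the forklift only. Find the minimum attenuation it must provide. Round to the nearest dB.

The untreated sources together contribute 10^(82.9/10) = 1.950e+08, i.e. 82.90 dB SPL.
To meet 88.7 dB SPL overall, the treated forklift may contribute at most 10^(88.7/10) − 1.950e+08 = 5.463e+08, i.e. 87.37 dB SPL.
So the forklift must be reduced from 92.1 to 87.37 dB SPL: IL = 4.73 dB.

5 dB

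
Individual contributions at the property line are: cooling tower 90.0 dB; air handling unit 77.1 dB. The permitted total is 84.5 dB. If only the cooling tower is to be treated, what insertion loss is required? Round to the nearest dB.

The untreated sources together contribute 10^(77.1/10) = 5.129e+07, i.e. 77.10 dB.
The limit corresponds to 10^(84.5/10) = 2.818e+08; subtracting the fixed part leaves 2.306e+08 for the cooling tower, i.e. 83.63 dB.
So the cooling tower must be reduced from 90.0 to 83.63 dB: IL = 6.37 dB.

6 dB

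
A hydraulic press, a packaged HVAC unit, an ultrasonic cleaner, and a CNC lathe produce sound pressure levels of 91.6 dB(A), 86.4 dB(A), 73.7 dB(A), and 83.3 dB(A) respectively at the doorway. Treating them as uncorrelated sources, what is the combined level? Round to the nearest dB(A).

For uncorrelated sources the intensities add, so convert each level to linear form, sum, and take 10·log₁₀ of the total.
Σ 10^(L/10) = 10^(91.6/10) + 10^(86.4/10) + 10^(73.7/10) + 10^(83.3/10) = 2.119e+09.
L_total = 10·log₁₀(2.119e+09) = 93.26 dB(A).

93 dB(A)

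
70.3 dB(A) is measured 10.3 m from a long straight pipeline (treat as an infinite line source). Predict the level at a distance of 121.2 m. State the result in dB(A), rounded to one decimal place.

59.6 dB(A)

For a line source, L₂ = L₁ − 10·log₁₀(r₂/r₁).
L₂ = 70.3 − 10·log₁₀(121.2/10.3) = 70.3 − 10.707 = 59.59 dB(A).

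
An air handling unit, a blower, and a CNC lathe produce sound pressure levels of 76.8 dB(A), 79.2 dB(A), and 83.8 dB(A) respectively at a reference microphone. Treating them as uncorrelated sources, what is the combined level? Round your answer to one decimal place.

85.7 dB(A)

Incoherent sources combine by intensity addition: L_total = 10·log₁₀(Σ 10^(L_i/10)).
Σ 10^(L/10) = 10^(76.8/10) + 10^(79.2/10) + 10^(83.8/10) = 3.709e+08.
L_total = 10·log₁₀(3.709e+08) = 85.69 dB(A).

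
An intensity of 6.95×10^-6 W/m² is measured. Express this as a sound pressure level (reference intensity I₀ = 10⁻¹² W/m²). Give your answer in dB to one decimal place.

68.4 dB

Dividing by I₀ shifts the exponent by 12: I/I₀ = 6.95×10^6.
L = 10·(0.8420 + 6) = 68.42 dB.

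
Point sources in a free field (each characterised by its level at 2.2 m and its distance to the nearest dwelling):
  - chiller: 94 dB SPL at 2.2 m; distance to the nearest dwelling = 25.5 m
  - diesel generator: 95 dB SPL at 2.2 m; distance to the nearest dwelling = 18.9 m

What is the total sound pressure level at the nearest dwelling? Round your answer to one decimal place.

Propagate each source to the receiver with L = L_ref − 20·log₁₀(r/r_ref), then add intensities.
chiller: 94 − 20·log₁₀(25.5/2.2) = 94 − 21.28 = 72.72 dB SPL.
diesel generator: 95 − 20·log₁₀(18.9/2.2) = 95 − 18.68 = 76.32 dB SPL.
Σ 10^(L/10) = 6.154e+07 → L_total = 10·log₁₀(6.154e+07) = 77.89 dB SPL.

77.9 dB SPL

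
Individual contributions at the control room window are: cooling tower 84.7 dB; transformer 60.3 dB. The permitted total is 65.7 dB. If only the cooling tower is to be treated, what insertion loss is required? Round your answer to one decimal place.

20.5 dB

The untreated sources together contribute 10^(60.3/10) = 1.072e+06, i.e. 60.30 dB.
The limit corresponds to 10^(65.7/10) = 3.715e+06; subtracting the fixed part leaves 2.644e+06 for the cooling tower, i.e. 64.22 dB.
So the cooling tower must be reduced from 84.7 to 64.22 dB: IL = 20.48 dB.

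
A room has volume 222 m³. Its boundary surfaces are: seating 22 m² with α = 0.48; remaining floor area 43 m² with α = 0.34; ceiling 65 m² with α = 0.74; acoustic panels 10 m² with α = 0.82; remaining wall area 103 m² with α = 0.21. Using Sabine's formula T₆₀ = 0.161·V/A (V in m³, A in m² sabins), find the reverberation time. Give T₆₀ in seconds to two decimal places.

Summing Sᵢαᵢ: 22·0.48 + 43·0.34 + 65·0.74 + 10·0.82 + 103·0.21 = 103.11 m².
T₆₀ = 0.161 × 222 / 103.11 = 0.347 s.

0.35 s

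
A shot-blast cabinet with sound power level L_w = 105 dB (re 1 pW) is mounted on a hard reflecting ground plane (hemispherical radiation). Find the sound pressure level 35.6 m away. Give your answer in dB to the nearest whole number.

Free-field hemispherical radiation: L_p = L_w − 10·log₁₀(2π·r²), r = 35.6 m.
2π·r² = 7963 m², 10·log₁₀ of that is 39.011 dB.
L_p = 105 − 39.011 = 65.99 dB.

66 dB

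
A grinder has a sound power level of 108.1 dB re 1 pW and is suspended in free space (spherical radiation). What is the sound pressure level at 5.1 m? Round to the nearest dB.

83 dB

The power spreads over a sphere of area 4π·r², so L_p = L_w − 10·log₁₀(4π·r²).
4π·r² = 326.9 m², 10·log₁₀ of that is 25.144 dB.
L_p = 108.1 − 25.144 = 82.96 dB.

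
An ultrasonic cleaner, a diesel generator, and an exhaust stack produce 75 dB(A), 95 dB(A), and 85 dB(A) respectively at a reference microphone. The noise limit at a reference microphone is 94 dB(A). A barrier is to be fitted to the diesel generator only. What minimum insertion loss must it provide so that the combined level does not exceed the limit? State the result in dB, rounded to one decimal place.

1.6 dB

Fixed contribution from the other sources: Σ 10^(L/10) = 10^(75/10) + 10^(85/10) = 3.479e+08 (85.41 dB(A)).
The limit corresponds to 10^(94/10) = 2.512e+09; subtracting the fixed part leaves 2.164e+09 for the diesel generator, i.e. 93.35 dB(A).
So the diesel generator must be reduced from 95 to 93.35 dB(A): IL = 1.65 dB.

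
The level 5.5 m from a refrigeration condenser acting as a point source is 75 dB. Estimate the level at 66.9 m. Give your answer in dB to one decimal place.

53.3 dB

Point-source attenuation: ΔL = 20·log₁₀(r₂/r₁) = 20·log₁₀(66.9/5.5) = 21.701 dB.
L₂ = 75 − 20·log₁₀(66.9/5.5) = 75 − 21.701 = 53.30 dB.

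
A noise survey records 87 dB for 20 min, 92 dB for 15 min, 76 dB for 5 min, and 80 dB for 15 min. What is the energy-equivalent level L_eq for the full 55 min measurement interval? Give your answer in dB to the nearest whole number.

88 dB

The energy average is taken in the linear domain: L_eq = 10·log₁₀[(Σ tᵢ·10^(Lᵢ/10))/T], T = 55 min.
Σ tᵢ·10^(Lᵢ/10) = 20·10^(87/10) + 15·10^(92/10) + 5·10^(76/10) + 15·10^(80/10) = 3.550e+10.
L_eq = 10·log₁₀(3.550e+10/55) = 88.10 dB.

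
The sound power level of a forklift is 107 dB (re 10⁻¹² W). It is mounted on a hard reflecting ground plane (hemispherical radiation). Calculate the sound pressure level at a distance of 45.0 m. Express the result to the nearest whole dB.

Free-field hemispherical radiation: L_p = L_w − 10·log₁₀(2π·r²), r = 45.0 m.
2π·r² = 1.272e+04 m², 10·log₁₀ of that is 41.046 dB.
L_p = 107 − 41.046 = 65.95 dB.

66 dB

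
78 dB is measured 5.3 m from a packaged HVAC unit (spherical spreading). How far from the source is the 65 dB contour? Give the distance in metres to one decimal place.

The 13.0 dB drop corresponds to a distance ratio of 10^(13.0/20) for a point source.
r₂ = 5.3·10^((78−65)/20) = 5.3·10^(13.0/20) = 23.67 m.

23.7 m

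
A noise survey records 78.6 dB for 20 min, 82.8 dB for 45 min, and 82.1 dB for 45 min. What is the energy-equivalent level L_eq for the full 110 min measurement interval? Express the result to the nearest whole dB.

82 dB

The energy average is taken in the linear domain: L_eq = 10·log₁₀[(Σ tᵢ·10^(Lᵢ/10))/T], T = 110 min.
Σ tᵢ·10^(Lᵢ/10) = 20·10^(78.6/10) + 45·10^(82.8/10) + 45·10^(82.1/10) = 1.732e+10.
L_eq = 10·log₁₀(1.732e+10/110) = 81.97 dB.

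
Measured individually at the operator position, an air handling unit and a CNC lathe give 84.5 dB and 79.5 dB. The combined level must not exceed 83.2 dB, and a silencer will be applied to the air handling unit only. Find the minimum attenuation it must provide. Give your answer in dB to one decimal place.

Everything except the air handling unit sums to 10^(79.5/10) = 8.913e+07 in linear terms, 79.50 dB.
To meet 83.2 dB overall, the treated air handling unit may contribute at most 10^(83.2/10) − 8.913e+07 = 1.198e+08, i.e. 80.78 dB.
Required insertion loss = 84.5 − 80.78 = 3.72 dB.

3.7 dB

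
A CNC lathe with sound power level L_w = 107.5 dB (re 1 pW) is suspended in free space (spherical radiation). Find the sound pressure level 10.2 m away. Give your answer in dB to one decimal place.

76.3 dB

Free-field spherical radiation: L_p = L_w − 10·log₁₀(4π·r²), r = 10.2 m.
4π·r² = 1307 m², 10·log₁₀ of that is 31.164 dB.
L_p = 107.5 − 31.164 = 76.34 dB.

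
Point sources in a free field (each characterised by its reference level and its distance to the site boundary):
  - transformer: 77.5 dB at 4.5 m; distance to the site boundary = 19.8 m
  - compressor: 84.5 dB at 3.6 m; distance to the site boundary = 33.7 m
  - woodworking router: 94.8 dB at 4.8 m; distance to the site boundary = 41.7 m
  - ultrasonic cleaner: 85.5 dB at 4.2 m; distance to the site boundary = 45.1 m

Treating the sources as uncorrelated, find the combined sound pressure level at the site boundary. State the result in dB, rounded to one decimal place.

76.9 dB

Apply inverse-square spreading to bring every level to the receiver, then sum 10^(L/10).
transformer: 77.5 − 20·log₁₀(19.8/4.5) = 77.5 − 12.87 = 64.63 dB.
compressor: 84.5 − 20·log₁₀(33.7/3.6) = 84.5 − 19.43 = 65.07 dB.
woodworking router: 94.8 − 20·log₁₀(41.7/4.8) = 94.8 − 18.78 = 76.02 dB.
ultrasonic cleaner: 85.5 − 20·log₁₀(45.1/4.2) = 85.5 − 20.62 = 64.88 dB.
Σ 10^(L/10) = 4.921e+07 → L_total = 10·log₁₀(4.921e+07) = 76.92 dB.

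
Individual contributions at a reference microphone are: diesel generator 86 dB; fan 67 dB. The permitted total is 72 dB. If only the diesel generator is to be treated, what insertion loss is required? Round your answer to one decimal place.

Everything except the diesel generator sums to 10^(67/10) = 5.012e+06 in linear terms, 67.00 dB.
To meet 72 dB overall, the treated diesel generator may contribute at most 10^(72/10) − 5.012e+06 = 1.084e+07, i.e. 70.35 dB.
So the diesel generator must be reduced from 86 to 70.35 dB: IL = 15.65 dB.

15.7 dB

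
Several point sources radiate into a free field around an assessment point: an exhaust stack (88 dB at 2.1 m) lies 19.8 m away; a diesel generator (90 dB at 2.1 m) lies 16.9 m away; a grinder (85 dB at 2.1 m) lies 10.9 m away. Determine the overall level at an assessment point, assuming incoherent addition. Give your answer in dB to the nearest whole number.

Propagate each source to the receiver with L = L_ref − 20·log₁₀(r/r_ref), then add intensities.
exhaust stack: 88 − 20·log₁₀(19.8/2.1) = 88 − 19.49 = 68.51 dB.
diesel generator: 90 − 20·log₁₀(16.9/2.1) = 90 − 18.11 = 71.89 dB.
grinder: 85 − 20·log₁₀(10.9/2.1) = 85 − 14.30 = 70.70 dB.
Σ 10^(L/10) = 3.428e+07 → L_total = 10·log₁₀(3.428e+07) = 75.35 dB.

75 dB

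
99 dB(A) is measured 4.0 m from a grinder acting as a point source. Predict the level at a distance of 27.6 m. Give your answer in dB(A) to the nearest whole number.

For a point source, L₂ = L₁ − 20·log₁₀(r₂/r₁).
L₂ = 99 − 20·log₁₀(27.6/4.0) = 99 − 16.777 = 82.22 dB(A).

82 dB(A)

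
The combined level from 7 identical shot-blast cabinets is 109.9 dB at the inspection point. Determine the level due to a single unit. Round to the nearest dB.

For N identical incoherent sources L_total = L₁ + 10·log₁₀ N, so L₁ = 109.9 − 10·log₁₀(7) = 109.9 − 8.451.

101 dB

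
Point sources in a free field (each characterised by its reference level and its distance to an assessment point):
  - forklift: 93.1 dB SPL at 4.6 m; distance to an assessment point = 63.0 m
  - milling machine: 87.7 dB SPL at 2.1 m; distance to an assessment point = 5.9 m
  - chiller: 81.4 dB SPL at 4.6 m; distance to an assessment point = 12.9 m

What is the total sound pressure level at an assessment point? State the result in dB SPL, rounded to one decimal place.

80.1 dB SPL

First find each source's level at the receiver (point-source: −20·log₁₀(r/r_ref)), then combine on an intensity basis.
forklift: 93.1 − 20·log₁₀(63.0/4.6) = 93.1 − 22.73 = 70.37 dB SPL.
milling machine: 87.7 − 20·log₁₀(5.9/2.1) = 87.7 − 8.97 = 78.73 dB SPL.
chiller: 81.4 − 20·log₁₀(12.9/4.6) = 81.4 − 8.96 = 72.44 dB SPL.
Σ 10^(L/10) = 1.030e+08 → L_total = 10·log₁₀(1.030e+08) = 80.13 dB SPL.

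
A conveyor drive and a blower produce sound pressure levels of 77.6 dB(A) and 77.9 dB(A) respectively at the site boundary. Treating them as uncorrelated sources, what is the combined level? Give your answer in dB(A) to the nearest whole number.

81 dB(A)

For uncorrelated sources the intensities add, so convert each level to linear form, sum, and take 10·log₁₀ of the total.
Σ 10^(L/10) = 10^(77.6/10) + 10^(77.9/10) = 1.192e+08.
L_total = 10·log₁₀(1.192e+08) = 80.76 dB(A).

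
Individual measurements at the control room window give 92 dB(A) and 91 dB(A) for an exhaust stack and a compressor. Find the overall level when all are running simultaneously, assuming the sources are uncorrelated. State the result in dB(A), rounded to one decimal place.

94.5 dB(A)

For uncorrelated sources the intensities add, so convert each level to linear form, sum, and take 10·log₁₀ of the total.
Σ 10^(L/10) = 10^(92/10) + 10^(91/10) = 2.844e+09.
L_total = 10·log₁₀(2.844e+09) = 94.54 dB(A).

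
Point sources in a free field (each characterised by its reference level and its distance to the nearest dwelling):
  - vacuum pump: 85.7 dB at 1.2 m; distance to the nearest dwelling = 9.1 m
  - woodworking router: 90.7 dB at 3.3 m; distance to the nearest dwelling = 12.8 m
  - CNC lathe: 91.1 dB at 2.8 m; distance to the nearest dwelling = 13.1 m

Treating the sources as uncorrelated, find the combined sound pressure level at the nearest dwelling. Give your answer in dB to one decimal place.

81.6 dB

Apply inverse-square spreading to bring every level to the receiver, then sum 10^(L/10).
vacuum pump: 85.7 − 20·log₁₀(9.1/1.2) = 85.7 − 17.60 = 68.10 dB.
woodworking router: 90.7 − 20·log₁₀(12.8/3.3) = 90.7 − 11.77 = 78.93 dB.
CNC lathe: 91.1 − 20·log₁₀(13.1/2.8) = 91.1 − 13.40 = 77.70 dB.
Σ 10^(L/10) = 1.434e+08 → L_total = 10·log₁₀(1.434e+08) = 81.57 dB.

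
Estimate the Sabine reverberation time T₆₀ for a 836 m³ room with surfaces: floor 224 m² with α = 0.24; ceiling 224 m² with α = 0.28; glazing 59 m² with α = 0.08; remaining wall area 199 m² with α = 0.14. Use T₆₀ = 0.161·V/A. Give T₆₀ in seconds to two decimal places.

Summing Sᵢαᵢ: 224·0.24 + 224·0.28 + 59·0.08 + 199·0.14 = 149.06 m².
T₆₀ = 0.161·V/A = 0.161·836/149.06 = 0.903 s.

0.90 s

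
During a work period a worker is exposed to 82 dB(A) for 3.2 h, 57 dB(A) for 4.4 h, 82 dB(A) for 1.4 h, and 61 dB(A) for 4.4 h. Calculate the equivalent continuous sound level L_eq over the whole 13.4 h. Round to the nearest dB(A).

77 dB(A)

The energy average is taken in the linear domain: L_eq = 10·log₁₀[(Σ tᵢ·10^(Lᵢ/10))/T], T = 13.4 h.
Σ tᵢ·10^(Lᵢ/10) = 3.2·10^(82/10) + 4.4·10^(57/10) + 1.4·10^(82/10) + 4.4·10^(61/10) = 7.368e+08.
L_eq = 10·log₁₀(7.368e+08/13.4) = 77.40 dB(A).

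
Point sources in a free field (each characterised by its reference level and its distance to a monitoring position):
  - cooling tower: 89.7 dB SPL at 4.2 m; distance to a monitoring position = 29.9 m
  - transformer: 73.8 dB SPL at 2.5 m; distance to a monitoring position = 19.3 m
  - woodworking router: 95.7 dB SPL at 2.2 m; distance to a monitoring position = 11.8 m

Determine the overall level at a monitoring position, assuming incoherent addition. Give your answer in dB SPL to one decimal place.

First find each source's level at the receiver (point-source: −20·log₁₀(r/r_ref)), then combine on an intensity basis.
cooling tower: 89.7 − 20·log₁₀(29.9/4.2) = 89.7 − 17.05 = 72.65 dB SPL.
transformer: 73.8 − 20·log₁₀(19.3/2.5) = 73.8 − 17.75 = 56.05 dB SPL.
woodworking router: 95.7 − 20·log₁₀(11.8/2.2) = 95.7 − 14.59 = 81.11 dB SPL.
Σ 10^(L/10) = 1.480e+08 → L_total = 10·log₁₀(1.480e+08) = 81.70 dB SPL.

81.7 dB SPL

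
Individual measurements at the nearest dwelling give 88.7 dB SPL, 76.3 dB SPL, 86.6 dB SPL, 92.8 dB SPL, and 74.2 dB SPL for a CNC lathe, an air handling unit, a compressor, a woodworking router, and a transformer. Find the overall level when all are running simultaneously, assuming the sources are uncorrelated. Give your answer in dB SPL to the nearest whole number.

Incoherent sources combine by intensity addition: L_total = 10·log₁₀(Σ 10^(L_i/10)).
Σ 10^(L/10) = 10^(88.7/10) + 10^(76.3/10) + 10^(86.6/10) + 10^(92.8/10) + 10^(74.2/10) = 3.173e+09.
L_total = 10·log₁₀(3.173e+09) = 95.01 dB SPL.

95 dB SPL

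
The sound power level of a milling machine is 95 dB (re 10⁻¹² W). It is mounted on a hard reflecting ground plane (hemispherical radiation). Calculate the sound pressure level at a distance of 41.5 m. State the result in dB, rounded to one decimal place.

The power spreads over a hemisphere of area 2π·r², so L_p = L_w − 10·log₁₀(2π·r²).
2π·r² = 1.082e+04 m², 10·log₁₀ of that is 40.343 dB.
L_p = 95 − 40.343 = 54.66 dB.

54.7 dB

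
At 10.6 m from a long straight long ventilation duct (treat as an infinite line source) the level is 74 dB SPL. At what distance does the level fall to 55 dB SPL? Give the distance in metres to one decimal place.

The 19.0 dB drop corresponds to a distance ratio of 10^(19.0/10) for a line source.
r₂ = 10.6·10^((74−55)/10) = 10.6·10^(19.0/10) = 841.99 m.

842.0 m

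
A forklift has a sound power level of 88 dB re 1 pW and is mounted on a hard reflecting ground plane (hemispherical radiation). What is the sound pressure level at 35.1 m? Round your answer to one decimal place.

49.1 dB

The power spreads over a hemisphere of area 2π·r², so L_p = L_w − 10·log₁₀(2π·r²).
2π·r² = 7741 m², 10·log₁₀ of that is 38.888 dB.
L_p = 88 − 38.888 = 49.11 dB.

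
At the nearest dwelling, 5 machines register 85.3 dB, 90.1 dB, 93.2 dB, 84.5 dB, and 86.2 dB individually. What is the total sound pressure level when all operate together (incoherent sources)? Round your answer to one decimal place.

Incoherent sources combine by intensity addition: L_total = 10·log₁₀(Σ 10^(L_i/10)).
Σ 10^(L/10) = 10^(85.3/10) + 10^(90.1/10) + 10^(93.2/10) + 10^(84.5/10) + 10^(86.2/10) = 4.150e+09.
L_total = 10·log₁₀(4.150e+09) = 96.18 dB.

96.2 dB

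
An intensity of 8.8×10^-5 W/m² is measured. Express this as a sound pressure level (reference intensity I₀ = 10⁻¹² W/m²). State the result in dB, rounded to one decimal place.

I/I₀ = 8.8×10^-5/10⁻¹² = 8.8×10^7, and L = 10·log₁₀(I/I₀).
L = 10·(0.9445 + 7) = 79.44 dB.

79.4 dB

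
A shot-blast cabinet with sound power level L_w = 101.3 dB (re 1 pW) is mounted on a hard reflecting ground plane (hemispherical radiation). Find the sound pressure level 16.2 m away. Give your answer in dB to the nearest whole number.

69 dB

The power spreads over a hemisphere of area 2π·r², so L_p = L_w − 10·log₁₀(2π·r²).
2π·r² = 1649 m², 10·log₁₀ of that is 32.172 dB.
L_p = 101.3 − 32.172 = 69.13 dB.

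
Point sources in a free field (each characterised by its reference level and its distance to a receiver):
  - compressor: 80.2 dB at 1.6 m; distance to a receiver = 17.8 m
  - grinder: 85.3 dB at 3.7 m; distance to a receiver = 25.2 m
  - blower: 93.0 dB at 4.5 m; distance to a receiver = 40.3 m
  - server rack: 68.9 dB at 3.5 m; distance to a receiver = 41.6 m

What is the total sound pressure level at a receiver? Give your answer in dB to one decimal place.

Propagate each source to the receiver with L = L_ref − 20·log₁₀(r/r_ref), then add intensities.
compressor: 80.2 − 20·log₁₀(17.8/1.6) = 80.2 − 20.93 = 59.27 dB.
grinder: 85.3 − 20·log₁₀(25.2/3.7) = 85.3 − 16.66 = 68.64 dB.
blower: 93.0 − 20·log₁₀(40.3/4.5) = 93.0 − 19.04 = 73.96 dB.
server rack: 68.9 − 20·log₁₀(41.6/3.5) = 68.9 − 21.50 = 47.40 dB.
Σ 10^(L/10) = 3.308e+07 → L_total = 10·log₁₀(3.308e+07) = 75.20 dB.

75.2 dB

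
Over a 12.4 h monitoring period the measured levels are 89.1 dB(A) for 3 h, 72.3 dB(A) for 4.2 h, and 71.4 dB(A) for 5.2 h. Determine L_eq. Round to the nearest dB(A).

Weight each interval's intensity by its duration and average over T = 12.4 h:
Σ tᵢ·10^(Lᵢ/10) = 3·10^(89.1/10) + 4.2·10^(72.3/10) + 5.2·10^(71.4/10) = 2.582e+09.
L_eq = 10·log₁₀(2.582e+09/12.4) = 83.18 dB(A).

83 dB(A)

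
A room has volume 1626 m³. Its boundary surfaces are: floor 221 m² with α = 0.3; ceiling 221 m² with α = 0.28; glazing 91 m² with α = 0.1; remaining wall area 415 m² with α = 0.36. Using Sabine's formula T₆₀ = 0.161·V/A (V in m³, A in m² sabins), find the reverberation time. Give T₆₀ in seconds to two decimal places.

Summing Sᵢαᵢ: 221·0.3 + 221·0.28 + 91·0.1 + 415·0.36 = 286.68 m².
T₆₀ = 0.161 × 1626 / 286.68 = 0.913 s.

0.91 s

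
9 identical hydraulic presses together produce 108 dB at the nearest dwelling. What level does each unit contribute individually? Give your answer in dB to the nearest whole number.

Dividing the total intensity by 9 lowers the level by 10·log₁₀ 9 = 9.542 dB: L₁ = 108 − 9.542.

98 dB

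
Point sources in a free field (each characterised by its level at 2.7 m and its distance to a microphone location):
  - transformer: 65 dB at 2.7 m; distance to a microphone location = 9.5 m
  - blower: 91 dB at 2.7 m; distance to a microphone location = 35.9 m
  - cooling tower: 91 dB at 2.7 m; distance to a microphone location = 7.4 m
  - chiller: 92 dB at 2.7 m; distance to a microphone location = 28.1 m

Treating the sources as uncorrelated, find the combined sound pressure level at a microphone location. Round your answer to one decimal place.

Propagate each source to the receiver with L = L_ref − 20·log₁₀(r/r_ref), then add intensities.
transformer: 65 − 20·log₁₀(9.5/2.7) = 65 − 10.93 = 54.07 dB.
blower: 91 − 20·log₁₀(35.9/2.7) = 91 − 22.47 = 68.53 dB.
cooling tower: 91 − 20·log₁₀(7.4/2.7) = 91 − 8.76 = 82.24 dB.
chiller: 92 − 20·log₁₀(28.1/2.7) = 92 − 20.35 = 71.65 dB.
Σ 10^(L/10) = 1.896e+08 → L_total = 10·log₁₀(1.896e+08) = 82.78 dB.

82.8 dB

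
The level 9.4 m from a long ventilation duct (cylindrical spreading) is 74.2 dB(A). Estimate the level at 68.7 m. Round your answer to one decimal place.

For a line source, L₂ = L₁ − 10·log₁₀(r₂/r₁).
L₂ = 74.2 − 10·log₁₀(68.7/9.4) = 74.2 − 8.638 = 65.56 dB(A).

65.6 dB(A)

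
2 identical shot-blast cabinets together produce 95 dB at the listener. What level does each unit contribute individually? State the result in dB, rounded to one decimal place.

For N identical incoherent sources L_total = L₁ + 10·log₁₀ N, so L₁ = 95 − 10·log₁₀(2) = 95 − 3.010.

92.0 dB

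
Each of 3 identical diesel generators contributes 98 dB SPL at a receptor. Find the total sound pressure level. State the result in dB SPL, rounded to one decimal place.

L_total = L₁ + 10·log₁₀ N for N identical incoherent sources.
L_total = 98 + 10·log₁₀(3) = 98 + 4.771 = 102.77 dB SPL.

102.8 dB SPL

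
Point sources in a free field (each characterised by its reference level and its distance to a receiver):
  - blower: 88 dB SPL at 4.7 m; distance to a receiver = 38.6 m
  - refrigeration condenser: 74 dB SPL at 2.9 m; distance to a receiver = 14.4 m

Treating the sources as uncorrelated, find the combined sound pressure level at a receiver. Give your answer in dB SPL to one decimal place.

70.2 dB SPL

Propagate each source to the receiver with L = L_ref − 20·log₁₀(r/r_ref), then add intensities.
blower: 88 − 20·log₁₀(38.6/4.7) = 88 − 18.29 = 69.71 dB SPL.
refrigeration condenser: 74 − 20·log₁₀(14.4/2.9) = 74 − 13.92 = 60.08 dB SPL.
Σ 10^(L/10) = 1.037e+07 → L_total = 10·log₁₀(1.037e+07) = 70.16 dB SPL.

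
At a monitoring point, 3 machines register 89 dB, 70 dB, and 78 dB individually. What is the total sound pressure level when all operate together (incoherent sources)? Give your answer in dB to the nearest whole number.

89 dB

Incoherent sources combine by intensity addition: L_total = 10·log₁₀(Σ 10^(L_i/10)).
Σ 10^(L/10) = 10^(89/10) + 10^(70/10) + 10^(78/10) = 8.674e+08.
L_total = 10·log₁₀(8.674e+08) = 89.38 dB.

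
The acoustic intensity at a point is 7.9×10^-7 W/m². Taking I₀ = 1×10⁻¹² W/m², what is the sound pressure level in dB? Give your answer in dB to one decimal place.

59.0 dB

Dividing by I₀ shifts the exponent by 12: I/I₀ = 7.9×10^5.
L = 10·(0.8976 + 5) = 58.98 dB.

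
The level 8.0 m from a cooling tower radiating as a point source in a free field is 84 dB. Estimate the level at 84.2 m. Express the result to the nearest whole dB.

Spherical spreading from a point source gives a 20·log₁₀(r₂/r₁) drop.
L₂ = 84 − 20·log₁₀(84.2/8.0) = 84 − 20.444 = 63.56 dB.

64 dB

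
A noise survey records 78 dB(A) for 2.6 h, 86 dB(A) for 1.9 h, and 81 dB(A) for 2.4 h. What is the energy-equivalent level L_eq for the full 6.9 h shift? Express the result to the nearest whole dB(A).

82 dB(A)

The energy average is taken in the linear domain: L_eq = 10·log₁₀[(Σ tᵢ·10^(Lᵢ/10))/T], T = 6.9 h.
Σ tᵢ·10^(Lᵢ/10) = 2.6·10^(78/10) + 1.9·10^(86/10) + 2.4·10^(81/10) = 1.223e+09.
L_eq = 10·log₁₀(1.223e+09/6.9) = 82.48 dB(A).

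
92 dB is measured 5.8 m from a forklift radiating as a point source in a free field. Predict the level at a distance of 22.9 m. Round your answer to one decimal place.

80.1 dB

Spherical spreading from a point source gives a 20·log₁₀(r₂/r₁) drop.
L₂ = 92 − 20·log₁₀(22.9/5.8) = 92 − 11.928 = 80.07 dB.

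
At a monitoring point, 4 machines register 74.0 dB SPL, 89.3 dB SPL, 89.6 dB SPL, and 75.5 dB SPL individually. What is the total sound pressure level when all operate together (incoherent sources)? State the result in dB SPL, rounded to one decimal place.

92.6 dB SPL

For uncorrelated sources the intensities add, so convert each level to linear form, sum, and take 10·log₁₀ of the total.
Σ 10^(L/10) = 10^(74.0/10) + 10^(89.3/10) + 10^(89.6/10) + 10^(75.5/10) = 1.824e+09.
L_total = 10·log₁₀(1.824e+09) = 92.61 dB SPL.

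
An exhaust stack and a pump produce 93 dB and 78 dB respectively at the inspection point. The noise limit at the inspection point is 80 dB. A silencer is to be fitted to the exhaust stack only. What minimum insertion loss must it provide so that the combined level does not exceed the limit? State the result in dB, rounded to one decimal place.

17.3 dB

Fixed contribution from the other source: Σ 10^(L/10) = 10^(78/10) = 6.310e+07 (78.00 dB).
To meet 80 dB overall, the treated exhaust stack may contribute at most 10^(80/10) − 6.310e+07 = 3.690e+07, i.e. 75.67 dB.
Required insertion loss = 93 − 75.67 = 17.33 dB.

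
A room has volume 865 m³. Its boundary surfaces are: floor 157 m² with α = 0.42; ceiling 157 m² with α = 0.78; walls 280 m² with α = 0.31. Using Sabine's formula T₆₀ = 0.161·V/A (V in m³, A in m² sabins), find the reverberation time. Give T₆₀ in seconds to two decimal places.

A = Σ Sᵢαᵢ = 157·0.42 + 157·0.78 + 280·0.31 = 275.20 m².
T₆₀ = 0.161·V/A = 0.161·865/275.20 = 0.506 s.

0.51 s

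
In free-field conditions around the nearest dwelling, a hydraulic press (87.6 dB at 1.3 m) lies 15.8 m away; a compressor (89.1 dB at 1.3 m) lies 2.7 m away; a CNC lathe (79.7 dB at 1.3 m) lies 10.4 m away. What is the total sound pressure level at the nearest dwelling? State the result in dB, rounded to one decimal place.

Apply inverse-square spreading to bring every level to the receiver, then sum 10^(L/10).
hydraulic press: 87.6 − 20·log₁₀(15.8/1.3) = 87.6 − 21.69 = 65.91 dB.
compressor: 89.1 − 20·log₁₀(2.7/1.3) = 89.1 − 6.35 = 82.75 dB.
CNC lathe: 79.7 − 20·log₁₀(10.4/1.3) = 79.7 − 18.06 = 61.64 dB.
Σ 10^(L/10) = 1.938e+08 → L_total = 10·log₁₀(1.938e+08) = 82.87 dB.

82.9 dB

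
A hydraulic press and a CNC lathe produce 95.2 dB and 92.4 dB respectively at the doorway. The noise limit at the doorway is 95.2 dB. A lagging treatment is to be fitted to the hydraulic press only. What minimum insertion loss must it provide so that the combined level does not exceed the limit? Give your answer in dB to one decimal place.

Fixed contribution from the other source: Σ 10^(L/10) = 10^(92.4/10) = 1.738e+09 (92.40 dB).
To meet 95.2 dB overall, the treated hydraulic press may contribute at most 10^(95.2/10) − 1.738e+09 = 1.574e+09, i.e. 91.97 dB.
So the hydraulic press must be reduced from 95.2 to 91.97 dB: IL = 3.23 dB.

3.2 dB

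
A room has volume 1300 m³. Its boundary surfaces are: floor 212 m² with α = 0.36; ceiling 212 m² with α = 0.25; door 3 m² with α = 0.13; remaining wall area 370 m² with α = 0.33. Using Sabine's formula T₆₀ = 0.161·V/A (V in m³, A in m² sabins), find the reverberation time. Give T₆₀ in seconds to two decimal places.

0.83 s

Summing Sᵢαᵢ: 212·0.36 + 212·0.25 + 3·0.13 + 370·0.33 = 251.81 m².
T₆₀ = 0.161 × 1300 / 251.81 = 0.831 s.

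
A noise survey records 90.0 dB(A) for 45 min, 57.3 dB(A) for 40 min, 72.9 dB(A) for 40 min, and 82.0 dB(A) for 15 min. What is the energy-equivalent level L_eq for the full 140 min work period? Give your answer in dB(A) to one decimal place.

The energy average is taken in the linear domain: L_eq = 10·log₁₀[(Σ tᵢ·10^(Lᵢ/10))/T], T = 140 min.
Σ tᵢ·10^(Lᵢ/10) = 45·10^(90.0/10) + 40·10^(57.3/10) + 40·10^(72.9/10) + 15·10^(82.0/10) = 4.818e+10.
L_eq = 10·log₁₀(4.818e+10/140) = 85.37 dB(A).

85.4 dB(A)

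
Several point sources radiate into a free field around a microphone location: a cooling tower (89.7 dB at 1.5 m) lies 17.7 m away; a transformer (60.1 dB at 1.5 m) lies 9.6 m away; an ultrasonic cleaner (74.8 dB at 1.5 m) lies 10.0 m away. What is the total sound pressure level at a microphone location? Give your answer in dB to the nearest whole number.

Apply inverse-square spreading to bring every level to the receiver, then sum 10^(L/10).
cooling tower: 89.7 − 20·log₁₀(17.7/1.5) = 89.7 − 21.44 = 68.26 dB.
transformer: 60.1 − 20·log₁₀(9.6/1.5) = 60.1 − 16.12 = 43.98 dB.
ultrasonic cleaner: 74.8 − 20·log₁₀(10.0/1.5) = 74.8 − 16.48 = 58.32 dB.
Σ 10^(L/10) = 7.407e+06 → L_total = 10·log₁₀(7.407e+06) = 68.70 dB.

69 dB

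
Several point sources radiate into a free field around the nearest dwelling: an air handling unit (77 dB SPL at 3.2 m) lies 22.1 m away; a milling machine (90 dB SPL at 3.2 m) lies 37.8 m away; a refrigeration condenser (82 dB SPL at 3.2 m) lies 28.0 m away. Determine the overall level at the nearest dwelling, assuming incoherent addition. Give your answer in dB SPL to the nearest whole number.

Apply inverse-square spreading to bring every level to the receiver, then sum 10^(L/10).
air handling unit: 77 − 20·log₁₀(22.1/3.2) = 77 − 16.78 = 60.22 dB SPL.
milling machine: 90 − 20·log₁₀(37.8/3.2) = 90 − 21.45 = 68.55 dB SPL.
refrigeration condenser: 82 − 20·log₁₀(28.0/3.2) = 82 − 18.84 = 63.16 dB SPL.
Σ 10^(L/10) = 1.029e+07 → L_total = 10·log₁₀(1.029e+07) = 70.12 dB SPL.

70 dB SPL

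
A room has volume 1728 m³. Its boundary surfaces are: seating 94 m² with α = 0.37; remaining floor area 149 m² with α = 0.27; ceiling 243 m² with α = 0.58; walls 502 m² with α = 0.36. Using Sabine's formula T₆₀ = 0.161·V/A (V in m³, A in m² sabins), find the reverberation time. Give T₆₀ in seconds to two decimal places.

0.70 s

A = Σ Sᵢαᵢ = 94·0.37 + 149·0.27 + 243·0.58 + 502·0.36 = 396.67 m².
T₆₀ = 0.161·V/A = 0.161·1728/396.67 = 0.701 s.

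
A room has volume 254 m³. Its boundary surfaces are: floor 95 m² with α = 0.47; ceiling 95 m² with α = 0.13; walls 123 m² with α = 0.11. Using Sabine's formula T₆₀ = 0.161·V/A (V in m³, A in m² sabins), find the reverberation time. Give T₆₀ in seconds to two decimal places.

0.58 s

Summing Sᵢαᵢ: 95·0.47 + 95·0.13 + 123·0.11 = 70.53 m².
T₆₀ = 0.161 × 254 / 70.53 = 0.580 s.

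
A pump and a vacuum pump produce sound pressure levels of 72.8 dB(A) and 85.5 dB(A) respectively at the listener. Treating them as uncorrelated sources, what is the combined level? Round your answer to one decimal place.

85.7 dB(A)

For uncorrelated sources the intensities add, so convert each level to linear form, sum, and take 10·log₁₀ of the total.
Σ 10^(L/10) = 10^(72.8/10) + 10^(85.5/10) = 3.739e+08.
L_total = 10·log₁₀(3.739e+08) = 85.73 dB(A).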